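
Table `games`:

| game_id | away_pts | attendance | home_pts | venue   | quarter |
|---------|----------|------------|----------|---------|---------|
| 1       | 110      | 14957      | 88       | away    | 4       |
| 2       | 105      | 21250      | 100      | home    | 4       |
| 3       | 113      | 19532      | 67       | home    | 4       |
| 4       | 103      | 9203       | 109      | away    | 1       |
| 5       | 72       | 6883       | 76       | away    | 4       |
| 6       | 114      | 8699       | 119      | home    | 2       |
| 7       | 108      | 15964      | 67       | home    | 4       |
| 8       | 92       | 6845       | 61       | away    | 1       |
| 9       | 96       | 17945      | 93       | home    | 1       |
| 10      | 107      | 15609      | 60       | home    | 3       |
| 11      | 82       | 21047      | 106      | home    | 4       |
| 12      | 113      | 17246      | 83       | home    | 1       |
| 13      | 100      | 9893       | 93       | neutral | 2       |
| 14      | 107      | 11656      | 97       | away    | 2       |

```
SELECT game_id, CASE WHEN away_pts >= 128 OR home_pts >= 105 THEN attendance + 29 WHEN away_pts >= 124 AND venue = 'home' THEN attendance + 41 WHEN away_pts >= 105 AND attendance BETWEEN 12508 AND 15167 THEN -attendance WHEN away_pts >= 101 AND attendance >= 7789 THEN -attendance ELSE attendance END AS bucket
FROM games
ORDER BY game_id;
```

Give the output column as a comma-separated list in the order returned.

game_id=1: away_pts >= 105 AND attendance BETWEEN 12508 AND 15167 → -14957
game_id=2: away_pts >= 101 AND attendance >= 7789 → -21250
game_id=3: away_pts >= 101 AND attendance >= 7789 → -19532
game_id=4: away_pts >= 128 OR home_pts >= 105 → 9232
game_id=5: ELSE → 6883
game_id=6: away_pts >= 128 OR home_pts >= 105 → 8728
game_id=7: away_pts >= 101 AND attendance >= 7789 → -15964
game_id=8: ELSE → 6845
game_id=9: ELSE → 17945
game_id=10: away_pts >= 101 AND attendance >= 7789 → -15609
game_id=11: away_pts >= 128 OR home_pts >= 105 → 21076
game_id=12: away_pts >= 101 AND attendance >= 7789 → -17246
game_id=13: ELSE → 9893
game_id=14: away_pts >= 101 AND attendance >= 7789 → -11656

-14957, -21250, -19532, 9232, 6883, 8728, -15964, 6845, 17945, -15609, 21076, -17246, 9893, -11656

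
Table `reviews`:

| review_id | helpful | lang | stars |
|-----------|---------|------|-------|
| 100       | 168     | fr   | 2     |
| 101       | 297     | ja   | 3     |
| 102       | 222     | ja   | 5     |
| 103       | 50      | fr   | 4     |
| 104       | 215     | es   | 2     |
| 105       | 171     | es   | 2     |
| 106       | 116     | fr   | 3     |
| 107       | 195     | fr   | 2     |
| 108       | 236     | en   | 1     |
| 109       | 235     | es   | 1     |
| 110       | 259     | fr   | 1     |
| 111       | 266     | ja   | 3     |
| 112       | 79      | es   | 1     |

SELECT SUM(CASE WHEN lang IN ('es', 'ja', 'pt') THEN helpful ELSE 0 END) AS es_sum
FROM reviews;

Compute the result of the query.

review_id=100: ✗
review_id=101: ✓ → 297
review_id=102: ✓ → 222
review_id=103: ✗
review_id=104: ✓ → 215
review_id=105: ✓ → 171
review_id=106: ✗
review_id=107: ✗
review_id=108: ✗
review_id=109: ✓ → 235
review_id=110: ✗
review_id=111: ✓ → 266
review_id=112: ✓ → 79
es_sum = 297 + 222 + 215 + 171 + 235 + 266 + 79 = 1485

1485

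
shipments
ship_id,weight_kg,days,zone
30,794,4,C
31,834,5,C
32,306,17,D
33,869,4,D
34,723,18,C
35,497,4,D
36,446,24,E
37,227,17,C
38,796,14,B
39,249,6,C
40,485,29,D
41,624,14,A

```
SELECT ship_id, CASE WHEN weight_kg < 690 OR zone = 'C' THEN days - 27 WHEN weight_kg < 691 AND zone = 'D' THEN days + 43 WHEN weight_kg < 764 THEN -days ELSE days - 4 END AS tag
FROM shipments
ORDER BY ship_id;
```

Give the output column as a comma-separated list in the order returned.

ship_id=30: weight_kg < 690 OR zone = 'C' → -23
ship_id=31: weight_kg < 690 OR zone = 'C' → -22
ship_id=32: weight_kg < 690 OR zone = 'C' → -10
ship_id=33: ELSE → 0
ship_id=34: weight_kg < 690 OR zone = 'C' → -9
ship_id=35: weight_kg < 690 OR zone = 'C' → -23
ship_id=36: weight_kg < 690 OR zone = 'C' → -3
ship_id=37: weight_kg < 690 OR zone = 'C' → -10
ship_id=38: ELSE → 10
ship_id=39: weight_kg < 690 OR zone = 'C' → -21
ship_id=40: weight_kg < 690 OR zone = 'C' → 2
ship_id=41: weight_kg < 690 OR zone = 'C' → -13

-23, -22, -10, 0, -9, -23, -3, -10, 10, -21, 2, -13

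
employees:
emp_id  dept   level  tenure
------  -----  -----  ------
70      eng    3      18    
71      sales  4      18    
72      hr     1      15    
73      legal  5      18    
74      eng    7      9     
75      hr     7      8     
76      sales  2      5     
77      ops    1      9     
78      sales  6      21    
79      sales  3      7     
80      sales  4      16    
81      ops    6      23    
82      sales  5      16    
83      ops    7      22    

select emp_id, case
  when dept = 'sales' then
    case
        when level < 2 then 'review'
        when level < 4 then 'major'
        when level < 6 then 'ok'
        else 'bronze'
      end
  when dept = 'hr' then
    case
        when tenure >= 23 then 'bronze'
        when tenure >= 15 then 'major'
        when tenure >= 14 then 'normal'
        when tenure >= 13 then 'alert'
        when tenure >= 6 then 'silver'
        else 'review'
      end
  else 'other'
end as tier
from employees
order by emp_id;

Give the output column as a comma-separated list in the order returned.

emp_id=70: dept='eng' → outer ELSE → other
emp_id=71: dept='sales' → inner[level < 6] → ok
emp_id=72: dept='hr' → inner[tenure >= 15] → major
emp_id=73: dept='legal' → outer ELSE → other
emp_id=74: dept='eng' → outer ELSE → other
emp_id=75: dept='hr' → inner[tenure >= 6] → silver
emp_id=76: dept='sales' → inner[level < 4] → major
emp_id=77: dept='ops' → outer ELSE → other
emp_id=78: dept='sales' → inner[ELSE] → bronze
emp_id=79: dept='sales' → inner[level < 4] → major
emp_id=80: dept='sales' → inner[level < 6] → ok
emp_id=81: dept='ops' → outer ELSE → other
emp_id=82: dept='sales' → inner[level < 6] → ok
emp_id=83: dept='ops' → outer ELSE → other

other, ok, major, other, other, silver, major, other, bronze, major, ok, other, ok, other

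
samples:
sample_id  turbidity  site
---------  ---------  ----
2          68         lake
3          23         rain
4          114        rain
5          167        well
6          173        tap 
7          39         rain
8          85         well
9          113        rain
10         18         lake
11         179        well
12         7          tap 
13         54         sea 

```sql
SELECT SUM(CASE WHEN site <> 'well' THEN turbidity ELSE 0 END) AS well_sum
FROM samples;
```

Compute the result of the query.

sample_id=2: ✓ → 68
sample_id=3: ✓ → 23
sample_id=4: ✓ → 114
sample_id=5: ✗
sample_id=6: ✓ → 173
sample_id=7: ✓ → 39
sample_id=8: ✗
sample_id=9: ✓ → 113
sample_id=10: ✓ → 18
sample_id=11: ✗
sample_id=12: ✓ → 7
sample_id=13: ✓ → 54
well_sum = 68 + 23 + 114 + 173 + 39 + 113 + 18 + 7 + 54 = 609

609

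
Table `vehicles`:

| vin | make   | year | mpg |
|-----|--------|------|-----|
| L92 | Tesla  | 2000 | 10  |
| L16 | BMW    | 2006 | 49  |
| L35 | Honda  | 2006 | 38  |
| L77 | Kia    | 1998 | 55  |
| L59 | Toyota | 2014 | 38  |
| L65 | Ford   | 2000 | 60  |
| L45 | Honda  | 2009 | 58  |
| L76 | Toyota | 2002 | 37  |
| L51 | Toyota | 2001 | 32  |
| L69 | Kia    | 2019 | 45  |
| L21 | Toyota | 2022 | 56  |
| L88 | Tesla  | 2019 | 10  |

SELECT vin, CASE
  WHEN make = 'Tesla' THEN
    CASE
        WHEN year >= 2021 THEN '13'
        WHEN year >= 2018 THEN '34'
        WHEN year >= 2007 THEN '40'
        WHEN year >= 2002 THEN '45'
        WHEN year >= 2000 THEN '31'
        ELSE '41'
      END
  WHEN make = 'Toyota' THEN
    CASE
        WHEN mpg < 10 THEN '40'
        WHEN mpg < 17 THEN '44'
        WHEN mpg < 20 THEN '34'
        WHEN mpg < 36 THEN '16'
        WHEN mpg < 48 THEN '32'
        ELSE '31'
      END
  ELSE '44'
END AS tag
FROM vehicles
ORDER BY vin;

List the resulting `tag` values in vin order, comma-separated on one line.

44, 31, 44, 44, 16, 32, 44, 44, 32, 44, 34, 31

vin=L16: make='BMW' → outer ELSE → 44
vin=L21: make='Toyota' → inner[ELSE] → 31
vin=L35: make='Honda' → outer ELSE → 44
vin=L45: make='Honda' → outer ELSE → 44
vin=L51: make='Toyota' → inner[mpg < 36] → 16
vin=L59: make='Toyota' → inner[mpg < 48] → 32
vin=L65: make='Ford' → outer ELSE → 44
vin=L69: make='Kia' → outer ELSE → 44
vin=L76: make='Toyota' → inner[mpg < 48] → 32
vin=L77: make='Kia' → outer ELSE → 44
vin=L88: make='Tesla' → inner[year >= 2018] → 34
vin=L92: make='Tesla' → inner[year >= 2000] → 31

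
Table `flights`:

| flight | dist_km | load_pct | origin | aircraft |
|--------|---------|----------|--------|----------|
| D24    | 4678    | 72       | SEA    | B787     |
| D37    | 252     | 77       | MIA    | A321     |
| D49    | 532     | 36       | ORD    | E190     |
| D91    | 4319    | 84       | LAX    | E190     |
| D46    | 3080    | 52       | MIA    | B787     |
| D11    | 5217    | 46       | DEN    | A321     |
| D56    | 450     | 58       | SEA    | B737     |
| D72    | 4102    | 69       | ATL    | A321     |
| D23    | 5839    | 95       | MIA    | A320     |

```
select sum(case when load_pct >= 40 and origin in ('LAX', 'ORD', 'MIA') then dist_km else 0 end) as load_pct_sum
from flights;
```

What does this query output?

flight=D24: ✗
flight=D37: ✓ → 252
flight=D49: ✗
flight=D91: ✓ → 4319
flight=D46: ✓ → 3080
flight=D11: ✗
flight=D56: ✗
flight=D72: ✗
flight=D23: ✓ → 5839
load_pct_sum = 252 + 4319 + 3080 + 5839 = 13490

13490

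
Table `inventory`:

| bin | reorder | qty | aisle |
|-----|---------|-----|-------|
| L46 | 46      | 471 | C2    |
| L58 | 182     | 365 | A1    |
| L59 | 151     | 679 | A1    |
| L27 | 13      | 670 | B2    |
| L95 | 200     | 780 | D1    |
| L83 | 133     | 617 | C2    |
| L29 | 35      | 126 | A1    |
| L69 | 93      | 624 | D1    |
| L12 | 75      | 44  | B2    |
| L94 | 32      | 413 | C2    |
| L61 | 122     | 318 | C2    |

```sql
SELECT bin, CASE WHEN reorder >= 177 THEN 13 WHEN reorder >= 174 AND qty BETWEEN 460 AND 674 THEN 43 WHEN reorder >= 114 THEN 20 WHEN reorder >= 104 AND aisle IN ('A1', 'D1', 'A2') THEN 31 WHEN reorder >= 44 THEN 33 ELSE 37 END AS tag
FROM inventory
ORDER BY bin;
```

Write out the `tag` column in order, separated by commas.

bin=L12: reorder >= 44 → 33
bin=L27: ELSE → 37
bin=L29: ELSE → 37
bin=L46: reorder >= 44 → 33
bin=L58: reorder >= 177 → 13
bin=L59: reorder >= 114 → 20
bin=L61: reorder >= 114 → 20
bin=L69: reorder >= 44 → 33
bin=L83: reorder >= 114 → 20
bin=L94: ELSE → 37
bin=L95: reorder >= 177 → 13

33, 37, 37, 33, 13, 20, 20, 33, 20, 37, 13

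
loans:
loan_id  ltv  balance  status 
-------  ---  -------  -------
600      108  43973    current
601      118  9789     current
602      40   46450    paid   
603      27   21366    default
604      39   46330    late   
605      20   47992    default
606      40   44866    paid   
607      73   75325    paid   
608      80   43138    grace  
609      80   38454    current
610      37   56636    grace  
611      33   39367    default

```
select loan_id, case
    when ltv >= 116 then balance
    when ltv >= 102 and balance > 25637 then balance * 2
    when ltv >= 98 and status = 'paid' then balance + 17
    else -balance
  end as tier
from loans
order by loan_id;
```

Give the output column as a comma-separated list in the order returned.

loan_id=600: ltv >= 102 and balance > 25637 → 87946
loan_id=601: ltv >= 116 → 9789
loan_id=602: ELSE → -46450
loan_id=603: ELSE → -21366
loan_id=604: ELSE → -46330
loan_id=605: ELSE → -47992
loan_id=606: ELSE → -44866
loan_id=607: ELSE → -75325
loan_id=608: ELSE → -43138
loan_id=609: ELSE → -38454
loan_id=610: ELSE → -56636
loan_id=611: ELSE → -39367

87946, 9789, -46450, -21366, -46330, -47992, -44866, -75325, -43138, -38454, -56636, -39367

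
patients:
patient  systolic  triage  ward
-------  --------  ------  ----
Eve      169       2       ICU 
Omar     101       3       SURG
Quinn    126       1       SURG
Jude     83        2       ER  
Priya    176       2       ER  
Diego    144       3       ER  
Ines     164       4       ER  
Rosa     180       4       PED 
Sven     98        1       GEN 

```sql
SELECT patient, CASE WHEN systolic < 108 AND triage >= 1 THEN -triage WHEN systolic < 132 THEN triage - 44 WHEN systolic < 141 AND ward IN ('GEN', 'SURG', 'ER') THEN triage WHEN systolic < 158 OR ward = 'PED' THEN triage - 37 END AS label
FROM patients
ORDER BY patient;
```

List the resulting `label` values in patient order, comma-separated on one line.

patient=Diego: systolic < 158 OR ward = 'PED' → -34
patient=Eve: (no match → NULL) → NULL
patient=Ines: (no match → NULL) → NULL
patient=Jude: systolic < 108 AND triage >= 1 → -2
patient=Omar: systolic < 108 AND triage >= 1 → -3
patient=Priya: (no match → NULL) → NULL
patient=Quinn: systolic < 132 → -43
patient=Rosa: systolic < 158 OR ward = 'PED' → -33
patient=Sven: systolic < 108 AND triage >= 1 → -1

-34, NULL, NULL, -2, -3, NULL, -43, -33, -1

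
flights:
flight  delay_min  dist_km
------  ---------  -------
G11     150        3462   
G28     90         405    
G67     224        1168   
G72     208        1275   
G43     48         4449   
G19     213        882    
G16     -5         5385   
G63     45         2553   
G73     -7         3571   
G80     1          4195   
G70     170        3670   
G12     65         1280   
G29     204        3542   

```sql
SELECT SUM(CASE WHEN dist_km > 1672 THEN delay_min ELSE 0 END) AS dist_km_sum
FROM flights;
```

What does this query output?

flight=G11: ✓ → 150
flight=G28: ✗
flight=G67: ✗
flight=G72: ✗
flight=G43: ✓ → 48
flight=G19: ✗
flight=G16: ✓ → -5
flight=G63: ✓ → 45
flight=G73: ✓ → -7
flight=G80: ✓ → 1
flight=G70: ✓ → 170
flight=G12: ✗
flight=G29: ✓ → 204
dist_km_sum = 150 + 48 + -5 + 45 + -7 + 1 + 170 + 204 = 606

606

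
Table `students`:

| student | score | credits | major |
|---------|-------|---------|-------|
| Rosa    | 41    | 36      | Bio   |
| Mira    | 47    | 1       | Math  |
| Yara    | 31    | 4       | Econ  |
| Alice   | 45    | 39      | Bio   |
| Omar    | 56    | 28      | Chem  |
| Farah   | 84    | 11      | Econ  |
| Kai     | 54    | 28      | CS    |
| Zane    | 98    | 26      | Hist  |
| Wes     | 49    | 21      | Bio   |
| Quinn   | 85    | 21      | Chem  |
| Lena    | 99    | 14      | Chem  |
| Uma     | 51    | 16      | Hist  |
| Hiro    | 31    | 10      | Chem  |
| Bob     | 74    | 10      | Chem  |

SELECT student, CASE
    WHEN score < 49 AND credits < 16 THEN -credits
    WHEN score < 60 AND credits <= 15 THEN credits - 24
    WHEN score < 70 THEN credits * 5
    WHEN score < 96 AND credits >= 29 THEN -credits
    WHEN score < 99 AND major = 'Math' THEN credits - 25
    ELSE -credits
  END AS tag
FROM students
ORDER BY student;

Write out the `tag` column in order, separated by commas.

195, -10, -11, -10, 140, -14, -1, 140, -21, 180, 80, 105, -4, -26

student=Alice: score < 70 → 195
student=Bob: ELSE → -10
student=Farah: ELSE → -11
student=Hiro: score < 49 AND credits < 16 → -10
student=Kai: score < 70 → 140
student=Lena: ELSE → -14
student=Mira: score < 49 AND credits < 16 → -1
student=Omar: score < 70 → 140
student=Quinn: ELSE → -21
student=Rosa: score < 70 → 180
student=Uma: score < 70 → 80
student=Wes: score < 70 → 105
student=Yara: score < 49 AND credits < 16 → -4
student=Zane: ELSE → -26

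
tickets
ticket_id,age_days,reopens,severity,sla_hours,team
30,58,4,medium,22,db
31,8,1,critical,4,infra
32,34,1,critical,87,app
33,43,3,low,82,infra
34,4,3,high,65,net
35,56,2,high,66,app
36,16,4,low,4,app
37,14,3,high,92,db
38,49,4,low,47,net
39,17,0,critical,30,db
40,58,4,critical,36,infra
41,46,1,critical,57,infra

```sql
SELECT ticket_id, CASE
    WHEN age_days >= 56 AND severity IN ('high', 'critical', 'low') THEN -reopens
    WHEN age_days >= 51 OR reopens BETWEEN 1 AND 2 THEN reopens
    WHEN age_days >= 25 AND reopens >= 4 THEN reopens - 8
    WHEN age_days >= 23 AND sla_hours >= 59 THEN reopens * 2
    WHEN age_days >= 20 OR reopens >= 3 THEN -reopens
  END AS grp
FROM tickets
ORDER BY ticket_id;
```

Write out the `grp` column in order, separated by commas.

4, 1, 1, 6, -3, -2, -4, -3, -4, NULL, -4, 1

ticket_id=30: age_days >= 51 OR reopens BETWEEN 1 AND 2 → 4
ticket_id=31: age_days >= 51 OR reopens BETWEEN 1 AND 2 → 1
ticket_id=32: age_days >= 51 OR reopens BETWEEN 1 AND 2 → 1
ticket_id=33: age_days >= 23 AND sla_hours >= 59 → 6
ticket_id=34: age_days >= 20 OR reopens >= 3 → -3
ticket_id=35: age_days >= 56 AND severity IN ('high', 'critical', 'low') → -2
ticket_id=36: age_days >= 20 OR reopens >= 3 → -4
ticket_id=37: age_days >= 20 OR reopens >= 3 → -3
ticket_id=38: age_days >= 25 AND reopens >= 4 → -4
ticket_id=39: (no match → NULL) → NULL
ticket_id=40: age_days >= 56 AND severity IN ('high', 'critical', 'low') → -4
ticket_id=41: age_days >= 51 OR reopens BETWEEN 1 AND 2 → 1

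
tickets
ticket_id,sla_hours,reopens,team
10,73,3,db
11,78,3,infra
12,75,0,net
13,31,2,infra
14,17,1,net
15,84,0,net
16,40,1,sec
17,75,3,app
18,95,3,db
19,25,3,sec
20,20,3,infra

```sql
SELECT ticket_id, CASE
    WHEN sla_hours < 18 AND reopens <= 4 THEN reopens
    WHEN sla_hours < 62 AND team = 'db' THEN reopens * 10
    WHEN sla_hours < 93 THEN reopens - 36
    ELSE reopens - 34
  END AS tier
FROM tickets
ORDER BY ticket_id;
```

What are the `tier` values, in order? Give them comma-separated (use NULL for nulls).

ticket_id=10: sla_hours < 93 → -33
ticket_id=11: sla_hours < 93 → -33
ticket_id=12: sla_hours < 93 → -36
ticket_id=13: sla_hours < 93 → -34
ticket_id=14: sla_hours < 18 AND reopens <= 4 → 1
ticket_id=15: sla_hours < 93 → -36
ticket_id=16: sla_hours < 93 → -35
ticket_id=17: sla_hours < 93 → -33
ticket_id=18: ELSE → -31
ticket_id=19: sla_hours < 93 → -33
ticket_id=20: sla_hours < 93 → -33

-33, -33, -36, -34, 1, -36, -35, -33, -31, -33, -33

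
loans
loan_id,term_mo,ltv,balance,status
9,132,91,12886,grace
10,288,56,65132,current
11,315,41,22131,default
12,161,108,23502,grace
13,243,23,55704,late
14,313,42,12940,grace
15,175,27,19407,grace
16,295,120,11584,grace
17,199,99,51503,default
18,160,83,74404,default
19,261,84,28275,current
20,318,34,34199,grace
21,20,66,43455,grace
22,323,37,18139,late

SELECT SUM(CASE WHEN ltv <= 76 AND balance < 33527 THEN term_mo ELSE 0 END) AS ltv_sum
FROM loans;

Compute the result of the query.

loan_id=9: ✗
loan_id=10: ✗
loan_id=11: ✓ → 315
loan_id=12: ✗
loan_id=13: ✗
loan_id=14: ✓ → 313
loan_id=15: ✓ → 175
loan_id=16: ✗
loan_id=17: ✗
loan_id=18: ✗
loan_id=19: ✗
loan_id=20: ✗
loan_id=21: ✗
loan_id=22: ✓ → 323
ltv_sum = 315 + 313 + 175 + 323 = 1126

1126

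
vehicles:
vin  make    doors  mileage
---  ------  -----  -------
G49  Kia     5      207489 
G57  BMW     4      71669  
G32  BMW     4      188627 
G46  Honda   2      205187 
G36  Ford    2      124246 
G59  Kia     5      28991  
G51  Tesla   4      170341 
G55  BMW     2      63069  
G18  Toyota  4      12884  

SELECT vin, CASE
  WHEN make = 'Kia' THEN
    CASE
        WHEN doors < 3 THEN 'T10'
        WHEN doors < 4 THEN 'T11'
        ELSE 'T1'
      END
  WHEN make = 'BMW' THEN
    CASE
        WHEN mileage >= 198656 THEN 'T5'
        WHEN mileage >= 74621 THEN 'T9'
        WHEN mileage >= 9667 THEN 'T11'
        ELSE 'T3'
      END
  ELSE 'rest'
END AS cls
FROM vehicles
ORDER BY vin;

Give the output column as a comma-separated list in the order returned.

rest, T9, rest, rest, T1, rest, T11, T11, T1

vin=G18: make='Toyota' → outer ELSE → rest
vin=G32: make='BMW' → inner[mileage >= 74621] → T9
vin=G36: make='Ford' → outer ELSE → rest
vin=G46: make='Honda' → outer ELSE → rest
vin=G49: make='Kia' → inner[ELSE] → T1
vin=G51: make='Tesla' → outer ELSE → rest
vin=G55: make='BMW' → inner[mileage >= 9667] → T11
vin=G57: make='BMW' → inner[mileage >= 9667] → T11
vin=G59: make='Kia' → inner[ELSE] → T1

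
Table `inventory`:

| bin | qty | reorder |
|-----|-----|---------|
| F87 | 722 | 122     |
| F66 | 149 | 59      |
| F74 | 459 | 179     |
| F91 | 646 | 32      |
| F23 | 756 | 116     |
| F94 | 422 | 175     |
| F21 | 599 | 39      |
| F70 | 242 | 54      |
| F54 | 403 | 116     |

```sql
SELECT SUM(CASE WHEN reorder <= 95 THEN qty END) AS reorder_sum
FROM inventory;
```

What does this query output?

1636

bin=F87: ✗
bin=F66: ✓ → 149
bin=F74: ✗
bin=F91: ✓ → 646
bin=F23: ✗
bin=F94: ✗
bin=F21: ✓ → 599
bin=F70: ✓ → 242
bin=F54: ✗
reorder_sum = 149 + 646 + 599 + 242 = 1636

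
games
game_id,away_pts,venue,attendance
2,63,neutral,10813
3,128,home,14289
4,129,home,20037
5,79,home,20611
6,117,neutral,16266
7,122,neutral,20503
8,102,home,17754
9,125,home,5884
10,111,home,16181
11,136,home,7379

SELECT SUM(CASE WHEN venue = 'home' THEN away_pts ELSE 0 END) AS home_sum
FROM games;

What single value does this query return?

game_id=2: ✗
game_id=3: ✓ → 128
game_id=4: ✓ → 129
game_id=5: ✓ → 79
game_id=6: ✗
game_id=7: ✗
game_id=8: ✓ → 102
game_id=9: ✓ → 125
game_id=10: ✓ → 111
game_id=11: ✓ → 136
home_sum = 128 + 129 + 79 + 102 + 125 + 111 + 136 = 810

810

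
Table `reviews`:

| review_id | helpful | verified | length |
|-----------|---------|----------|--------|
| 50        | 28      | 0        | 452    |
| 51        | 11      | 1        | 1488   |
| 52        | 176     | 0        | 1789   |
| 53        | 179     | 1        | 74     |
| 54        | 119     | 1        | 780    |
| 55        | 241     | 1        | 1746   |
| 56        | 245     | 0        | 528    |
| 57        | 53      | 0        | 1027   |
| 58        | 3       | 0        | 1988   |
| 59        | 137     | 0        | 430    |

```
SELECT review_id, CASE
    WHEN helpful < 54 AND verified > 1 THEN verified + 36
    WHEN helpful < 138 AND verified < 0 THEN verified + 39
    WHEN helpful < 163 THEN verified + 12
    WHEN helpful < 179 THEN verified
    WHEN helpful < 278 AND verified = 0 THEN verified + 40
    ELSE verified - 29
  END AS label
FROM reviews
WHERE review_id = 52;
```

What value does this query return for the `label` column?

review_id = 52: helpful=176, verified=0, length=1789.
helpful < 54 AND verified > 1 → false
helpful < 138 AND verified < 0 → false
helpful < 163 → false
helpful < 179 → true → 0

0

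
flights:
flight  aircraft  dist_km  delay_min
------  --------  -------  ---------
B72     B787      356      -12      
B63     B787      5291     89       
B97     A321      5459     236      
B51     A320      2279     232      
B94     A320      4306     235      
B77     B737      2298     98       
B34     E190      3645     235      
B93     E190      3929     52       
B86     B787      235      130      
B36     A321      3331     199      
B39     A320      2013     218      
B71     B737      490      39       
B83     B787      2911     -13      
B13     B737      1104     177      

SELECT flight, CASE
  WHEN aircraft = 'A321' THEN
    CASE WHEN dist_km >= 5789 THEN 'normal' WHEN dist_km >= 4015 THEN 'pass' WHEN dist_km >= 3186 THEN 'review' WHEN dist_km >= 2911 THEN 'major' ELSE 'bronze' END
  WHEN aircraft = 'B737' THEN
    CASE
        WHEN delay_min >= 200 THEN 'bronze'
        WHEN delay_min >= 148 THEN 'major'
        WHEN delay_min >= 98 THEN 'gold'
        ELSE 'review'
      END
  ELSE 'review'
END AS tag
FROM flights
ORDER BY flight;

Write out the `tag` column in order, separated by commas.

flight=B13: aircraft='B737' → inner[delay_min >= 148] → major
flight=B34: aircraft='E190' → outer ELSE → review
flight=B36: aircraft='A321' → inner[dist_km >= 3186] → review
flight=B39: aircraft='A320' → outer ELSE → review
flight=B51: aircraft='A320' → outer ELSE → review
flight=B63: aircraft='B787' → outer ELSE → review
flight=B71: aircraft='B737' → inner[ELSE] → review
flight=B72: aircraft='B787' → outer ELSE → review
flight=B77: aircraft='B737' → inner[delay_min >= 98] → gold
flight=B83: aircraft='B787' → outer ELSE → review
flight=B86: aircraft='B787' → outer ELSE → review
flight=B93: aircraft='E190' → outer ELSE → review
flight=B94: aircraft='A320' → outer ELSE → review
flight=B97: aircraft='A321' → inner[dist_km >= 4015] → pass

major, review, review, review, review, review, review, review, gold, review, review, review, review, pass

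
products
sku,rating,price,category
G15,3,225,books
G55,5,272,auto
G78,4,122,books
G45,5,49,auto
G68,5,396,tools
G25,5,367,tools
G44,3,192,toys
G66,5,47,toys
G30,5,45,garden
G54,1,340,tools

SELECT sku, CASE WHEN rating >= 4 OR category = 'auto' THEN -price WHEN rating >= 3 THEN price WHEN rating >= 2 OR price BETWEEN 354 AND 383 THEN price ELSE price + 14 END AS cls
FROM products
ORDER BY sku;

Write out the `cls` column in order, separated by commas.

225, -367, -45, 192, -49, 354, -272, -47, -396, -122

sku=G15: rating >= 3 → 225
sku=G25: rating >= 4 OR category = 'auto' → -367
sku=G30: rating >= 4 OR category = 'auto' → -45
sku=G44: rating >= 3 → 192
sku=G45: rating >= 4 OR category = 'auto' → -49
sku=G54: ELSE → 354
sku=G55: rating >= 4 OR category = 'auto' → -272
sku=G66: rating >= 4 OR category = 'auto' → -47
sku=G68: rating >= 4 OR category = 'auto' → -396
sku=G78: rating >= 4 OR category = 'auto' → -122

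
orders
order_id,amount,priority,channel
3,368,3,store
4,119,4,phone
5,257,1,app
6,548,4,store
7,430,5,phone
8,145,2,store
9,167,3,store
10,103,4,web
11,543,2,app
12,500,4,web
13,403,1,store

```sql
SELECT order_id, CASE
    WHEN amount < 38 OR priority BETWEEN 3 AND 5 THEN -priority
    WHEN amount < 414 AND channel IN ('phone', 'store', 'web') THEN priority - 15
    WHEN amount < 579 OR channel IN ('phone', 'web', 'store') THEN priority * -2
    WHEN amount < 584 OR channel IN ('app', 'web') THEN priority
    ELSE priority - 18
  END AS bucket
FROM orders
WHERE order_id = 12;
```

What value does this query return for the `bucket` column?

-4

order_id = 12: amount=500, priority=4, channel=web.
amount < 38 OR priority BETWEEN 3 AND 5 → true → -4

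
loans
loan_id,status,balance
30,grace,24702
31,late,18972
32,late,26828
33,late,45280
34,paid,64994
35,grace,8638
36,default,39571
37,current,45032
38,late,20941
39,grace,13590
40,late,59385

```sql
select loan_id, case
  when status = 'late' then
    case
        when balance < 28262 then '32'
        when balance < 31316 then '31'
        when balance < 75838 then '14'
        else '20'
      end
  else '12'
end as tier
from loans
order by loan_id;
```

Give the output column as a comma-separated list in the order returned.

12, 32, 32, 14, 12, 12, 12, 12, 32, 12, 14

loan_id=30: status='grace' → outer ELSE → 12
loan_id=31: status='late' → inner[balance < 28262] → 32
loan_id=32: status='late' → inner[balance < 28262] → 32
loan_id=33: status='late' → inner[balance < 75838] → 14
loan_id=34: status='paid' → outer ELSE → 12
loan_id=35: status='grace' → outer ELSE → 12
loan_id=36: status='default' → outer ELSE → 12
loan_id=37: status='current' → outer ELSE → 12
loan_id=38: status='late' → inner[balance < 28262] → 32
loan_id=39: status='grace' → outer ELSE → 12
loan_id=40: status='late' → inner[balance < 75838] → 14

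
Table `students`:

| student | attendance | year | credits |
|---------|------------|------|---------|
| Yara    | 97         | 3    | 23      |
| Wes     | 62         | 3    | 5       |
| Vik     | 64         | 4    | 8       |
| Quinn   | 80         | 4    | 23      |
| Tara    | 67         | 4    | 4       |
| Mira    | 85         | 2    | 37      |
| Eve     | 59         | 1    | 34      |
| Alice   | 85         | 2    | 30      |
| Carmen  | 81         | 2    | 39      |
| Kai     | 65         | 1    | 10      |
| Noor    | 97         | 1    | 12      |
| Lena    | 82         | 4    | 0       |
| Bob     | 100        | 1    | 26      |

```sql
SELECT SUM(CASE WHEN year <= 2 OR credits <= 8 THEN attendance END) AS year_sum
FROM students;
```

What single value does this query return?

847

student=Yara: ✗
student=Wes: ✓ → 62
student=Vik: ✓ → 64
student=Quinn: ✗
student=Tara: ✓ → 67
student=Mira: ✓ → 85
student=Eve: ✓ → 59
student=Alice: ✓ → 85
student=Carmen: ✓ → 81
student=Kai: ✓ → 65
student=Noor: ✓ → 97
student=Lena: ✓ → 82
student=Bob: ✓ → 100
year_sum = 62 + 64 + 67 + 85 + 59 + 85 + 81 + 65 + 97 + 82 + 100 = 847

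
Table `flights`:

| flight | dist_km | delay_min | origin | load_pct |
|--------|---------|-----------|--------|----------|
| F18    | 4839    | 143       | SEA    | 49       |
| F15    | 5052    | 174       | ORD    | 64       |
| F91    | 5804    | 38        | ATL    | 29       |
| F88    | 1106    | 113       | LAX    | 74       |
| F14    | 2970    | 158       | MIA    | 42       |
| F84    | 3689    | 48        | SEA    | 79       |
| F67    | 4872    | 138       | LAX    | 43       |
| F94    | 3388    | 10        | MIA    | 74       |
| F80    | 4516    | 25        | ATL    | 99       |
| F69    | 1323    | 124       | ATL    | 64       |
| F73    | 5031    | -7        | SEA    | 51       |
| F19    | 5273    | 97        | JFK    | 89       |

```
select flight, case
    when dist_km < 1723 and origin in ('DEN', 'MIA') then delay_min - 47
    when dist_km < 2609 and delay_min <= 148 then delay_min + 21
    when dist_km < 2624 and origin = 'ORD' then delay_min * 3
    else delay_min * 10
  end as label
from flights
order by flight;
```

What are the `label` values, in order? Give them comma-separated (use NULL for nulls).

1580, 1740, 1430, 970, 1380, 145, -70, 250, 480, 134, 380, 100

flight=F14: ELSE → 1580
flight=F15: ELSE → 1740
flight=F18: ELSE → 1430
flight=F19: ELSE → 970
flight=F67: ELSE → 1380
flight=F69: dist_km < 2609 and delay_min <= 148 → 145
flight=F73: ELSE → -70
flight=F80: ELSE → 250
flight=F84: ELSE → 480
flight=F88: dist_km < 2609 and delay_min <= 148 → 134
flight=F91: ELSE → 380
flight=F94: ELSE → 100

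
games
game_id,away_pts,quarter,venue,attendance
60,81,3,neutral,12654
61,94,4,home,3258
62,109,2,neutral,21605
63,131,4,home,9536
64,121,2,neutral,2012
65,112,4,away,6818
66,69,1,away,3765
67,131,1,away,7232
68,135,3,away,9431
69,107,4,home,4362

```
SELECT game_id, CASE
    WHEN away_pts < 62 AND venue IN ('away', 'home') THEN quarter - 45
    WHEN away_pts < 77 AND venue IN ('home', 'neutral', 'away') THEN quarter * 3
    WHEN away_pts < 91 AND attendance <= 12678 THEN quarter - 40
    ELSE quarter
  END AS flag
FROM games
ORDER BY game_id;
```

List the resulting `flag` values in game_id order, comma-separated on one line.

-37, 4, 2, 4, 2, 4, 3, 1, 3, 4

game_id=60: away_pts < 91 AND attendance <= 12678 → -37
game_id=61: ELSE → 4
game_id=62: ELSE → 2
game_id=63: ELSE → 4
game_id=64: ELSE → 2
game_id=65: ELSE → 4
game_id=66: away_pts < 77 AND venue IN ('home', 'neutral', 'away') → 3
game_id=67: ELSE → 1
game_id=68: ELSE → 3
game_id=69: ELSE → 4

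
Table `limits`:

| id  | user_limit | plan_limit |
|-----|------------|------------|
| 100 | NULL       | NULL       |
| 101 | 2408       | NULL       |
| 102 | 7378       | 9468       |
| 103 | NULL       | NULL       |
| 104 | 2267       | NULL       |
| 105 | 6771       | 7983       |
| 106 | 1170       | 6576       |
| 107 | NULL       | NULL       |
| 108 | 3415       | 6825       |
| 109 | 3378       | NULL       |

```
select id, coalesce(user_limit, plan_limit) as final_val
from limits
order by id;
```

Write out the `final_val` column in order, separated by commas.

id=100: user_limit=NULL, plan_limit=NULL (all NULL) → NULL
id=101: user_limit=2408 → 2408
id=102: user_limit=7378 → 7378
id=103: user_limit=NULL, plan_limit=NULL (all NULL) → NULL
id=104: user_limit=2267 → 2267
id=105: user_limit=6771 → 6771
id=106: user_limit=1170 → 1170
id=107: user_limit=NULL, plan_limit=NULL (all NULL) → NULL
id=108: user_limit=3415 → 3415
id=109: user_limit=3378 → 3378

NULL, 2408, 7378, NULL, 2267, 6771, 1170, NULL, 3415, 3378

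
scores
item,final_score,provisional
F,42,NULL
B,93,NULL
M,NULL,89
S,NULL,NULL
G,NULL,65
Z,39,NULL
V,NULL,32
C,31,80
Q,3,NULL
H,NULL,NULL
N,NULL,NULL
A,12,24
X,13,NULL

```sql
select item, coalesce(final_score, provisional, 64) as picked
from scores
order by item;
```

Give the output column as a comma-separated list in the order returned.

item=A: final_score=12 → 12
item=B: final_score=93 → 93
item=C: final_score=31 → 31
item=F: final_score=42 → 42
item=G: final_score=NULL, provisional=65 → 65
item=H: final_score=NULL, provisional=NULL, → literal 64 → 64
item=M: final_score=NULL, provisional=89 → 89
item=N: final_score=NULL, provisional=NULL, → literal 64 → 64
item=Q: final_score=3 → 3
item=S: final_score=NULL, provisional=NULL, → literal 64 → 64
item=V: final_score=NULL, provisional=32 → 32
item=X: final_score=13 → 13
item=Z: final_score=39 → 39

12, 93, 31, 42, 65, 64, 89, 64, 3, 64, 32, 13, 39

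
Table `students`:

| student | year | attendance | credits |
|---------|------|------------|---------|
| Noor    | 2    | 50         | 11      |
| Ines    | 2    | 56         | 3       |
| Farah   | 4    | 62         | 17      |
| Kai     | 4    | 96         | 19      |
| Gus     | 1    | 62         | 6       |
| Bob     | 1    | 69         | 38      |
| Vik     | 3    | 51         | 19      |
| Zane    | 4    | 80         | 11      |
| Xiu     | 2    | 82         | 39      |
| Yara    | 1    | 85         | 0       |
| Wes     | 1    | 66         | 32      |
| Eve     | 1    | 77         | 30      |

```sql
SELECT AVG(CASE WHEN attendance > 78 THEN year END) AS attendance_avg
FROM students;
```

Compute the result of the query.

student=Noor: ✗
student=Ines: ✗
student=Farah: ✗
student=Kai: ✓ → 4
student=Gus: ✗
student=Bob: ✗
student=Vik: ✗
student=Zane: ✓ → 4
student=Xiu: ✓ → 2
student=Yara: ✓ → 1
student=Wes: ✗
student=Eve: ✗
attendance_avg = (4 + 4 + 2 + 1) / 4 = 2.75

2.75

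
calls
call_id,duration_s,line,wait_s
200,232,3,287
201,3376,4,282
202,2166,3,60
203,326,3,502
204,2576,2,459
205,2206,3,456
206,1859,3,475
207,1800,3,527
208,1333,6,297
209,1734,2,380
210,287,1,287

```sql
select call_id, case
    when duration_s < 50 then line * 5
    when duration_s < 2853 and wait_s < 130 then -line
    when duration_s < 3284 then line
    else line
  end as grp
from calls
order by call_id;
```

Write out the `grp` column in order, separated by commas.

call_id=200: duration_s < 3284 → 3
call_id=201: ELSE → 4
call_id=202: duration_s < 2853 and wait_s < 130 → -3
call_id=203: duration_s < 3284 → 3
call_id=204: duration_s < 3284 → 2
call_id=205: duration_s < 3284 → 3
call_id=206: duration_s < 3284 → 3
call_id=207: duration_s < 3284 → 3
call_id=208: duration_s < 3284 → 6
call_id=209: duration_s < 3284 → 2
call_id=210: duration_s < 3284 → 1

3, 4, -3, 3, 2, 3, 3, 3, 6, 2, 1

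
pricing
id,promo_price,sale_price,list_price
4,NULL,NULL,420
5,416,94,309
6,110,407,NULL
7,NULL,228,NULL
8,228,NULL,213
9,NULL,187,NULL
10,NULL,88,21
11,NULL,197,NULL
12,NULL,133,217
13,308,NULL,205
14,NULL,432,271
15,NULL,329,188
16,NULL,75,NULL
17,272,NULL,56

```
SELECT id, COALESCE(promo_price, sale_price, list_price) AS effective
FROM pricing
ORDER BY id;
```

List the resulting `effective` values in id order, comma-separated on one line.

420, 416, 110, 228, 228, 187, 88, 197, 133, 308, 432, 329, 75, 272

id=4: promo_price=NULL, sale_price=NULL, list_price=420 → 420
id=5: promo_price=416 → 416
id=6: promo_price=110 → 110
id=7: promo_price=NULL, sale_price=228 → 228
id=8: promo_price=228 → 228
id=9: promo_price=NULL, sale_price=187 → 187
id=10: promo_price=NULL, sale_price=88 → 88
id=11: promo_price=NULL, sale_price=197 → 197
id=12: promo_price=NULL, sale_price=133 → 133
id=13: promo_price=308 → 308
id=14: promo_price=NULL, sale_price=432 → 432
id=15: promo_price=NULL, sale_price=329 → 329
id=16: promo_price=NULL, sale_price=75 → 75
id=17: promo_price=272 → 272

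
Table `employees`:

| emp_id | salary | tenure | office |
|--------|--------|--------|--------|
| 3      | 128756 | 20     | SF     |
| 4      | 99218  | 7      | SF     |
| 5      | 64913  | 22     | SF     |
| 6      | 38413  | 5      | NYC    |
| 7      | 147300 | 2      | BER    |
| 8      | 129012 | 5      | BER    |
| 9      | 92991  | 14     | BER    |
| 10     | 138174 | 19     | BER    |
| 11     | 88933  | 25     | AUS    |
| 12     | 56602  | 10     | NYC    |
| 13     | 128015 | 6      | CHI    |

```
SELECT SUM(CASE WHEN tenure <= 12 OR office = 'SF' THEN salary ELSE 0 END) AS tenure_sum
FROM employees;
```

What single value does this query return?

792229

emp_id=3: ✓ → 128756
emp_id=4: ✓ → 99218
emp_id=5: ✓ → 64913
emp_id=6: ✓ → 38413
emp_id=7: ✓ → 147300
emp_id=8: ✓ → 129012
emp_id=9: ✗
emp_id=10: ✗
emp_id=11: ✗
emp_id=12: ✓ → 56602
emp_id=13: ✓ → 128015
tenure_sum = 128756 + 99218 + 64913 + 38413 + 147300 + 129012 + 56602 + 128015 = 792229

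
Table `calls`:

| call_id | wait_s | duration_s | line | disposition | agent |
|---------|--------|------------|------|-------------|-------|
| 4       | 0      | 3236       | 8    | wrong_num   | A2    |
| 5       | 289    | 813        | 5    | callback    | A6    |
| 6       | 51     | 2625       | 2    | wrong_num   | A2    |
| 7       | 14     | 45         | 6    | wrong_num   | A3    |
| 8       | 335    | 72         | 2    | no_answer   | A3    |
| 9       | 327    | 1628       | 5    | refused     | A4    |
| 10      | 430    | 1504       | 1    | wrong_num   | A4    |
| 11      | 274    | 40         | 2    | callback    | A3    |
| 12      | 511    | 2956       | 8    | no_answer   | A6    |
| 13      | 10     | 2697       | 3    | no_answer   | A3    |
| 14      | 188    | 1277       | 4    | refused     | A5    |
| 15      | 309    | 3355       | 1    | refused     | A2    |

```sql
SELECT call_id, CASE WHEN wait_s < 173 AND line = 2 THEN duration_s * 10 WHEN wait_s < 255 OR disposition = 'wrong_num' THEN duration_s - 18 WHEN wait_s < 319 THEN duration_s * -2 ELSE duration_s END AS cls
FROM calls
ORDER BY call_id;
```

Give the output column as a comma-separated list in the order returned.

3218, -1626, 26250, 27, 72, 1628, 1486, -80, 2956, 2679, 1259, -6710

call_id=4: wait_s < 255 OR disposition = 'wrong_num' → 3218
call_id=5: wait_s < 319 → -1626
call_id=6: wait_s < 173 AND line = 2 → 26250
call_id=7: wait_s < 255 OR disposition = 'wrong_num' → 27
call_id=8: ELSE → 72
call_id=9: ELSE → 1628
call_id=10: wait_s < 255 OR disposition = 'wrong_num' → 1486
call_id=11: wait_s < 319 → -80
call_id=12: ELSE → 2956
call_id=13: wait_s < 255 OR disposition = 'wrong_num' → 2679
call_id=14: wait_s < 255 OR disposition = 'wrong_num' → 1259
call_id=15: wait_s < 319 → -6710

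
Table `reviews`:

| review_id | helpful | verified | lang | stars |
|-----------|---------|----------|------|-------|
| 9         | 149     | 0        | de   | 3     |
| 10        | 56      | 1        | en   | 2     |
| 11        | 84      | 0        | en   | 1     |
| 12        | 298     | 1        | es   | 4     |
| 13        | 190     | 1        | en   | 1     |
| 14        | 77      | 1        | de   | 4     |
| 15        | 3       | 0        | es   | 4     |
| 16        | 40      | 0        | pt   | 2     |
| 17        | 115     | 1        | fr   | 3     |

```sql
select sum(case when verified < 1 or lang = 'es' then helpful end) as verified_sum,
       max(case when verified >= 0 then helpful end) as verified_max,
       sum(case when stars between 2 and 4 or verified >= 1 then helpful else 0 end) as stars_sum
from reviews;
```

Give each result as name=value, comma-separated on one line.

verified_sum=574, verified_max=298, stars_sum=928

[verified_sum: verified < 1 or lang = 'es']
review_id=9: ✓ → 149
review_id=10: ✗
review_id=11: ✓ → 84
review_id=12: ✓ → 298
review_id=13: ✗
review_id=14: ✗
review_id=15: ✓ → 3
review_id=16: ✓ → 40
review_id=17: ✗
verified_sum = 149 + 84 + 298 + 3 + 40 = 574
—
[verified_max: verified >= 0]
review_id=9: ✓ → 149
review_id=10: ✓ → 56
review_id=11: ✓ → 84
review_id=12: ✓ → 298
review_id=13: ✓ → 190
review_id=14: ✓ → 77
review_id=15: ✓ → 3
review_id=16: ✓ → 40
review_id=17: ✓ → 115
verified_max = MAX(149, 56, 84, 298, 190, 77, 3, 40, 115) = 298
—
[stars_sum: stars between 2 and 4 or verified >= 1]
review_id=9: ✓ → 149
review_id=10: ✓ → 56
review_id=11: ✗
review_id=12: ✓ → 298
review_id=13: ✓ → 190
review_id=14: ✓ → 77
review_id=15: ✓ → 3
review_id=16: ✓ → 40
review_id=17: ✓ → 115
stars_sum = 149 + 56 + 298 + 190 + 77 + 3 + 40 + 115 = 928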